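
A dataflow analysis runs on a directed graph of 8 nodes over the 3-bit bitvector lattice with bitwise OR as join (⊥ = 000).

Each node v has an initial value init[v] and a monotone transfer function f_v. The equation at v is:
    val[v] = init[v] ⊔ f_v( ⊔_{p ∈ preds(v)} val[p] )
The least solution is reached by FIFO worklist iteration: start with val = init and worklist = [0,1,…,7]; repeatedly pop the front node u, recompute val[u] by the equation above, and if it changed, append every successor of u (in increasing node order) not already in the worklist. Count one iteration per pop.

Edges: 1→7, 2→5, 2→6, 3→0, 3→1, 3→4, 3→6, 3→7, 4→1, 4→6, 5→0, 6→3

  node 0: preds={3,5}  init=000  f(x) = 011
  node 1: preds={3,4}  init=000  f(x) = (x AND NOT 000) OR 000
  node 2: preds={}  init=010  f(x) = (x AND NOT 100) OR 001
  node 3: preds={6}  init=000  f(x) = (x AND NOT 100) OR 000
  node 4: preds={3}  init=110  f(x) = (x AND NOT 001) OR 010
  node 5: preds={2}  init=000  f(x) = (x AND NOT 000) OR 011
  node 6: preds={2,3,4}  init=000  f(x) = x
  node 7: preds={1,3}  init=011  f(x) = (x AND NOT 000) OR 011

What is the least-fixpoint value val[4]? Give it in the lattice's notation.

Trace (15 dequeues):
  [1] u=0 | in 000 | out 011 | prev 000 | push {}
  [2] u=1 | in 110 | out 110 | prev 000 | push {}
  [3] u=2 | in 000 | out 011 | prev 010 | push {}
  [4] u=3 | in 000 | out 000 | ==
  [5] u=4 | in 000 | out 110 | ==
  [6] u=5 | in 011 | out 011 | prev 000 | push {0}
  [7] u=6 | in 111 | out 111 | prev 000 | push {3}
  [8] u=7 | in 110 | out 111 | prev 011 | push {}
  [9] u=0 | in 011 | out 011 | ==
  [10] u=3 | in 111 | out 011 | prev 000 | push {0,1,4,6,7}
  [11] u=0 | in 011 | out 011 | ==
  [12] u=1 | in 111 | out 111 | prev 110 | push {}
  [13] u=4 | in 011 | out 110 | ==
  [14] u=6 | in 111 | out 111 | ==
  [15] u=7 | in 111 | out 111 | ==

Converged values:
  [0] 011
  [1] 111
  [2] 011
  [3] 011
  [4] 110
  [5] 011
  [6] 111
  [7] 111

110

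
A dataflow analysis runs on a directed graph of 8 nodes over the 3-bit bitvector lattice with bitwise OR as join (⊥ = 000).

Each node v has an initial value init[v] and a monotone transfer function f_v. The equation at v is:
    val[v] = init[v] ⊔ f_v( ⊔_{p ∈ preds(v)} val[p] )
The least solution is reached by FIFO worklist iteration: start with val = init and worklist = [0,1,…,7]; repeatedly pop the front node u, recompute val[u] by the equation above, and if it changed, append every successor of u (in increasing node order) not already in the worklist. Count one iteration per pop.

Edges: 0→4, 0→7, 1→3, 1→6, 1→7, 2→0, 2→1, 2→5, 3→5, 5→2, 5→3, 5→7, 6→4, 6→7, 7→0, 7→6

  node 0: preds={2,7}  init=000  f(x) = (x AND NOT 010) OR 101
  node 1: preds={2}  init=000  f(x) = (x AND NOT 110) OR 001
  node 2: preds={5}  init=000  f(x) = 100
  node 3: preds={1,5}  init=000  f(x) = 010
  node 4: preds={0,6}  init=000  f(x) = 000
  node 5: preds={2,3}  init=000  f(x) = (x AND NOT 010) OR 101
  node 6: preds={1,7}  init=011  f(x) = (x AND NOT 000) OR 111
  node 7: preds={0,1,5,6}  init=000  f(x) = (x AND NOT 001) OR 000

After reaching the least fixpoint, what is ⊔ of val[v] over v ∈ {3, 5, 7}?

Worklist (14 pops):
  #1 pop 0: in=000 → 101 (was 000); enqueue []
  #2 pop 1: in=000 → 001 (was 000); enqueue []
  #3 pop 2: in=000 → 100 (was 000); enqueue [0,1]
  #4 pop 3: in=001 → 010 (was 000); enqueue []
  #5 pop 4: in=111 → 000 (no change)
  #6 pop 5: in=110 → 101 (was 000); enqueue [2,3]
  #7 pop 6: in=001 → 111 (was 011); enqueue [4]
  #8 pop 7: in=111 → 110 (was 000); enqueue [6]
  #9 pop 0: in=110 → 101 (no change)
  #10 pop 1: in=100 → 001 (no change)
  #11 pop 2: in=101 → 100 (no change)
  #12 pop 3: in=101 → 010 (no change)
  #13 pop 4: in=111 → 000 (no change)
  #14 pop 6: in=111 → 111 (no change)

Fixpoint:
  val[0] = 101
  val[1] = 001
  val[2] = 100
  val[3] = 010
  val[4] = 000
  val[5] = 101
  val[6] = 111
  val[7] = 110

111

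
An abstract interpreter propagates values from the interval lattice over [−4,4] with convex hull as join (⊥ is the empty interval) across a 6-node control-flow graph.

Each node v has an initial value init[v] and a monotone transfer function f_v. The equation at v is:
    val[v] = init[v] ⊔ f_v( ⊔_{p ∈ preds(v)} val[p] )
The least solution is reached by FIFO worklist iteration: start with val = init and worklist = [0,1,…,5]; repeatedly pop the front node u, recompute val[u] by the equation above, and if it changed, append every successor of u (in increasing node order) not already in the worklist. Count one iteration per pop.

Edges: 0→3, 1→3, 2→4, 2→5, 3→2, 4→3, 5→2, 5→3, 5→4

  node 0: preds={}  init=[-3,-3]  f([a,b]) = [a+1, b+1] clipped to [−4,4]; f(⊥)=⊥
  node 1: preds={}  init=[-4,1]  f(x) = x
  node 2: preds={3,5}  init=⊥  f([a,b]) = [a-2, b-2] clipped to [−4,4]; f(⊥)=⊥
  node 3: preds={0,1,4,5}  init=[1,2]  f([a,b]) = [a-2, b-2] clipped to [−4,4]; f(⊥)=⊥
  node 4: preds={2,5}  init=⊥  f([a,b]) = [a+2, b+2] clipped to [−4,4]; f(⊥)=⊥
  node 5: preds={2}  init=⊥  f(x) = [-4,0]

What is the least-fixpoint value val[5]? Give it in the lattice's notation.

[-4,0]

Iteration log — 11 steps:
  step 1. node 0  ⊔preds=⊥  new=[-3,-3]  stable
  step 2. node 1  ⊔preds=⊥  new=[-4,1]  stable
  step 3. node 2  ⊔preds=[1,2]  new=[-1,0]  old=⊥  +wl: 
  step 4. node 3  ⊔preds=[-4,1]  new=[-4,2]  old=[1,2]  +wl: 2
  step 5. node 4  ⊔preds=[-1,0]  new=[1,2]  old=⊥  +wl: 3
  step 6. node 5  ⊔preds=[-1,0]  new=[-4,0]  old=⊥  +wl: 4
  step 7. node 2  ⊔preds=[-4,2]  new=[-4,0]  old=[-1,0]  +wl: 5
  step 8. node 3  ⊔preds=[-4,2]  new=[-4,2]  stable
  step 9. node 4  ⊔preds=[-4,0]  new=[-2,2]  old=[1,2]  +wl: 3
  step 10. node 5  ⊔preds=[-4,0]  new=[-4,0]  stable
  step 11. node 3  ⊔preds=[-4,2]  new=[-4,2]  stable

Least fixpoint reached:
  node 0: [-3,-3]
  node 1: [-4,1]
  node 2: [-4,0]
  node 3: [-4,2]
  node 4: [-2,2]
  node 5: [-4,0]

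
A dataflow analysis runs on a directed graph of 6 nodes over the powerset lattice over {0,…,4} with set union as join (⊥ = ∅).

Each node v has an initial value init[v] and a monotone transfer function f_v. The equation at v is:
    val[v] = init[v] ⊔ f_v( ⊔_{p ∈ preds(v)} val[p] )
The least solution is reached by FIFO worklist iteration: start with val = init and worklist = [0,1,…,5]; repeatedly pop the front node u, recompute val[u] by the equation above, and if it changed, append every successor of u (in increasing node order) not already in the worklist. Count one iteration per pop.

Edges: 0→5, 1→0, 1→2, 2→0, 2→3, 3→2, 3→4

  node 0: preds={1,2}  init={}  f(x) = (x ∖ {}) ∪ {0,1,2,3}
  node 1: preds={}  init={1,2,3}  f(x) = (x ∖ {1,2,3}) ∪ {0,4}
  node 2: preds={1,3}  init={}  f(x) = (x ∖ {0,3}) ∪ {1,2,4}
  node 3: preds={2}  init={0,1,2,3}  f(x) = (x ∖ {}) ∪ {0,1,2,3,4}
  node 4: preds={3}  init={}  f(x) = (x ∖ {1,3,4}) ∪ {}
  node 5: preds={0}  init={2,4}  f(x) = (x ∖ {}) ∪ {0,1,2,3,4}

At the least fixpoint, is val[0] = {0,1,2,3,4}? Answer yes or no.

Trace (9 dequeues):
  [1] u=0 | in {1,2,3} | out {0,1,2,3} | prev {} | push {}
  [2] u=1 | in {} | out {0,1,2,3,4} | prev {1,2,3} | push {0}
  [3] u=2 | in {0,1,2,3,4} | out {1,2,4} | prev {} | push {}
  [4] u=3 | in {1,2,4} | out {0,1,2,3,4} | prev {0,1,2,3} | push {2}
  [5] u=4 | in {0,1,2,3,4} | out {0,2} | prev {} | push {}
  [6] u=5 | in {0,1,2,3} | out {0,1,2,3,4} | prev {2,4} | push {}
  [7] u=0 | in {0,1,2,3,4} | out {0,1,2,3,4} | prev {0,1,2,3} | push {5}
  [8] u=2 | in {0,1,2,3,4} | out {1,2,4} | ==
  [9] u=5 | in {0,1,2,3,4} | out {0,1,2,3,4} | ==

Converged values:
  [0] {0,1,2,3,4}
  [1] {0,1,2,3,4}
  [2] {1,2,4}
  [3] {0,1,2,3,4}
  [4] {0,2}
  [5] {0,1,2,3,4}

yes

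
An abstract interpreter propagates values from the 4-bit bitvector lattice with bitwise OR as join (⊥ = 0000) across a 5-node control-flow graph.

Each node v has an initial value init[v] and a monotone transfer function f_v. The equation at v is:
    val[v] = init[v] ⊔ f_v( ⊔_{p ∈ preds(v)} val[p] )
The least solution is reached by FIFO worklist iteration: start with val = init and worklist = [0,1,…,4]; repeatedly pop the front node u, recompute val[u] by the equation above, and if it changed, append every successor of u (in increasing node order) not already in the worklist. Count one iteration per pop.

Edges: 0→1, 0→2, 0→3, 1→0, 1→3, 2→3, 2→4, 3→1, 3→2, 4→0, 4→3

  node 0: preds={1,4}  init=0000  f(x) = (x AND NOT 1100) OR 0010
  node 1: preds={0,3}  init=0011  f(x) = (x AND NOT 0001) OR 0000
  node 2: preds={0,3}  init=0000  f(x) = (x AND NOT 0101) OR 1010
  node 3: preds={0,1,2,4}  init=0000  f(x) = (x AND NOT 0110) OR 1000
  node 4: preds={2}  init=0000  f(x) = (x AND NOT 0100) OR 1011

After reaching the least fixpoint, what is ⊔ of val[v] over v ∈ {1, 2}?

Iteration log — 9 steps:
  step 1. node 0  ⊔preds=0011  new=0011  old=0000  +wl: 
  step 2. node 1  ⊔preds=0011  new=0011  stable
  step 3. node 2  ⊔preds=0011  new=1010  old=0000  +wl: 
  step 4. node 3  ⊔preds=1011  new=1001  old=0000  +wl: 1,2
  step 5. node 4  ⊔preds=1010  new=1011  old=0000  +wl: 0,3
  step 6. node 1  ⊔preds=1011  new=1011  old=0011  +wl: 
  step 7. node 2  ⊔preds=1011  new=1010  stable
  step 8. node 0  ⊔preds=1011  new=0011  stable
  step 9. node 3  ⊔preds=1011  new=1001  stable

Least fixpoint reached:
  node 0: 0011
  node 1: 1011
  node 2: 1010
  node 3: 1001
  node 4: 1011

1011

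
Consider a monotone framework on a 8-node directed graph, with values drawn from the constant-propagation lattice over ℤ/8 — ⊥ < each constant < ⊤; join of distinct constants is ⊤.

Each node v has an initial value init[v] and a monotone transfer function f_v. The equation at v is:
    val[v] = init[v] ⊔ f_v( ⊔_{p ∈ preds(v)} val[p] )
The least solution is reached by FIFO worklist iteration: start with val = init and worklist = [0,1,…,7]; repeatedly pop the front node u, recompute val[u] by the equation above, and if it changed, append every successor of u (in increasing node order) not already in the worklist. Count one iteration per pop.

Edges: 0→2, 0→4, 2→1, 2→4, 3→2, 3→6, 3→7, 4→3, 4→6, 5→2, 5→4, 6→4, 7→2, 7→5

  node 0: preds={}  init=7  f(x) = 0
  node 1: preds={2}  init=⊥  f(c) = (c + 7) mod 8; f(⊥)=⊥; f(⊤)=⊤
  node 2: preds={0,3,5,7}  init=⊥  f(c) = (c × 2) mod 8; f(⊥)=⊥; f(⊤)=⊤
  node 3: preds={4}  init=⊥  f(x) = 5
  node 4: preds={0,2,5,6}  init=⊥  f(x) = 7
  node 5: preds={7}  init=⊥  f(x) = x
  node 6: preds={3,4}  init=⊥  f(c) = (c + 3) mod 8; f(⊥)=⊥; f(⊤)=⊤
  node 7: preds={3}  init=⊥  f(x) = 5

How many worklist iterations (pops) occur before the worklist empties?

Iteration log — 15 steps:
  step 1. node 0  ⊔preds=⊥  new=⊤  old=7  +wl: 
  step 2. node 1  ⊔preds=⊥  new=⊥  stable
  step 3. node 2  ⊔preds=⊤  new=⊤  old=⊥  +wl: 1
  step 4. node 3  ⊔preds=⊥  new=5  old=⊥  +wl: 2
  step 5. node 4  ⊔preds=⊤  new=7  old=⊥  +wl: 3
  step 6. node 5  ⊔preds=⊥  new=⊥  stable
  step 7. node 6  ⊔preds=⊤  new=⊤  old=⊥  +wl: 4
  step 8. node 7  ⊔preds=5  new=5  old=⊥  +wl: 5
  step 9. node 1  ⊔preds=⊤  new=⊤  old=⊥  +wl: 
  step 10. node 2  ⊔preds=⊤  new=⊤  stable
  step 11. node 3  ⊔preds=7  new=5  stable
  step 12. node 4  ⊔preds=⊤  new=7  stable
  step 13. node 5  ⊔preds=5  new=5  old=⊥  +wl: 2,4
  step 14. node 2  ⊔preds=⊤  new=⊤  stable
  step 15. node 4  ⊔preds=⊤  new=7  stable

Least fixpoint reached:
  node 0: ⊤
  node 1: ⊤
  node 2: ⊤
  node 3: 5
  node 4: 7
  node 5: 5
  node 6: ⊤
  node 7: 5

15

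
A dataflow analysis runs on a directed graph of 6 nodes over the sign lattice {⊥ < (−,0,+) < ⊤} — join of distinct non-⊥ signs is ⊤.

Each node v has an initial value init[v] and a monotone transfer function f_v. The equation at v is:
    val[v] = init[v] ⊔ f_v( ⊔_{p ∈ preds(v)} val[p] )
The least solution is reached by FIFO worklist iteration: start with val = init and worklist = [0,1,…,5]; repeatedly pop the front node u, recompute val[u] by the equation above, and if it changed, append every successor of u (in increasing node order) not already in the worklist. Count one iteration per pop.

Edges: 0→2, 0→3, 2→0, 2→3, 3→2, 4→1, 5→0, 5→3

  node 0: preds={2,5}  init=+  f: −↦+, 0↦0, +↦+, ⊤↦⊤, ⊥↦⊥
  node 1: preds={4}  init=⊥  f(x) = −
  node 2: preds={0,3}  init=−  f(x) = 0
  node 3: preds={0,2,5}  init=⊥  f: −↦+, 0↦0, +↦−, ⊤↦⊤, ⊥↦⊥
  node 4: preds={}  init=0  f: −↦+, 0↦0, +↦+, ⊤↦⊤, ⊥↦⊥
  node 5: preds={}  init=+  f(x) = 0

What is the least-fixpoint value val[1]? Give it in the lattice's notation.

Worklist (9 pops):
  #1 pop 0: in=⊤ → ⊤ (was +); enqueue []
  #2 pop 1: in=0 → − (was ⊥); enqueue []
  #3 pop 2: in=⊤ → ⊤ (was −); enqueue [0]
  #4 pop 3: in=⊤ → ⊤ (was ⊥); enqueue [2]
  #5 pop 4: in=⊥ → 0 (no change)
  #6 pop 5: in=⊥ → ⊤ (was +); enqueue [3]
  #7 pop 0: in=⊤ → ⊤ (no change)
  #8 pop 2: in=⊤ → ⊤ (no change)
  #9 pop 3: in=⊤ → ⊤ (no change)

Fixpoint:
  val[0] = ⊤
  val[1] = −
  val[2] = ⊤
  val[3] = ⊤
  val[4] = 0
  val[5] = ⊤

−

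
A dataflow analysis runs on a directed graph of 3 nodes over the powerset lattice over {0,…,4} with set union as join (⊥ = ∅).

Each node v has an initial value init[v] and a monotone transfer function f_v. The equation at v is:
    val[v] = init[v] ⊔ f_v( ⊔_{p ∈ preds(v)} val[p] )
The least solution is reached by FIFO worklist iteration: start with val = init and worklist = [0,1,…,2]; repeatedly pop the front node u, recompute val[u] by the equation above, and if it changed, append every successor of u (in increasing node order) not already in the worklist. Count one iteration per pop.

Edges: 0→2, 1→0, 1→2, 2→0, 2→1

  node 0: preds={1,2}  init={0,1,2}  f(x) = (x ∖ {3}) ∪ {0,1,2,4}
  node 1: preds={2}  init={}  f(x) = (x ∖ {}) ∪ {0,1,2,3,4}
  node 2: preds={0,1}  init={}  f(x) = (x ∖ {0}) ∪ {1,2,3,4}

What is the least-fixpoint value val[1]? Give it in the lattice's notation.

Worklist (5 pops):
  #1 pop 0: in={} → {0,1,2,4} (was {0,1,2}); enqueue []
  #2 pop 1: in={} → {0,1,2,3,4} (was {}); enqueue [0]
  #3 pop 2: in={0,1,2,3,4} → {1,2,3,4} (was {}); enqueue [1]
  #4 pop 0: in={0,1,2,3,4} → {0,1,2,4} (no change)
  #5 pop 1: in={1,2,3,4} → {0,1,2,3,4} (no change)

Fixpoint:
  val[0] = {0,1,2,4}
  val[1] = {0,1,2,3,4}
  val[2] = {1,2,3,4}

{0,1,2,3,4}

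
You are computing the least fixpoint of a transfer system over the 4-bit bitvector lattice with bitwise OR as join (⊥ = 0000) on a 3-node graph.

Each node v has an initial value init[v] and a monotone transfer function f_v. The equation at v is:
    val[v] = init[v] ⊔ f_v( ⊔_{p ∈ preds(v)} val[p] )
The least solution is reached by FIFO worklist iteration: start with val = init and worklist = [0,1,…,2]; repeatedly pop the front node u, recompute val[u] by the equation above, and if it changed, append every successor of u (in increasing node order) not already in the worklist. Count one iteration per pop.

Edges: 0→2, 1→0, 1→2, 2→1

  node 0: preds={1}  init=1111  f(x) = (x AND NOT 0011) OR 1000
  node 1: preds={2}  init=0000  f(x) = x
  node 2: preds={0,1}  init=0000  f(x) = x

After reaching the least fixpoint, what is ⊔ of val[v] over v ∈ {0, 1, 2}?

1111

Iteration log — 6 steps:
  step 1. node 0  ⊔preds=0000  new=1111  stable
  step 2. node 1  ⊔preds=0000  new=0000  stable
  step 3. node 2  ⊔preds=1111  new=1111  old=0000  +wl: 1
  step 4. node 1  ⊔preds=1111  new=1111  old=0000  +wl: 0,2
  step 5. node 0  ⊔preds=1111  new=1111  stable
  step 6. node 2  ⊔preds=1111  new=1111  stable

Least fixpoint reached:
  node 0: 1111
  node 1: 1111
  node 2: 1111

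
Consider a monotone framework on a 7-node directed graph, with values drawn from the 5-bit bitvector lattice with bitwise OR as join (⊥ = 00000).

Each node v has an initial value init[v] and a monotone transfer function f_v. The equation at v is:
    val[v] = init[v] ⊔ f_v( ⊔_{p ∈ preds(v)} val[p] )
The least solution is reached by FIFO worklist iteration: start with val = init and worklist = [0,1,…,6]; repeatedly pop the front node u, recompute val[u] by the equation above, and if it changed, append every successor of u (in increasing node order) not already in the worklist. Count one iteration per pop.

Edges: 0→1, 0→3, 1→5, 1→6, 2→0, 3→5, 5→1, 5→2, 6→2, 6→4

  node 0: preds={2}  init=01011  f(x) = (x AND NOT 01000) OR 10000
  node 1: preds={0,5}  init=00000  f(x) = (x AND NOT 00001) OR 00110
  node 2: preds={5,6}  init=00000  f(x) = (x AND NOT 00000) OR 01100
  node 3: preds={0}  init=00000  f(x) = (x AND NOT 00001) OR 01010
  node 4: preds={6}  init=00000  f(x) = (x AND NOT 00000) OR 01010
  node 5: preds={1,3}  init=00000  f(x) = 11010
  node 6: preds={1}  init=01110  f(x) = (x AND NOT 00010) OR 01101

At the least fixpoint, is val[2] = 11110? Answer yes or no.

no

Worklist (14 pops):
  #1 pop 0: in=00000 → 11011 (was 01011); enqueue []
  #2 pop 1: in=11011 → 11110 (was 00000); enqueue []
  #3 pop 2: in=01110 → 01110 (was 00000); enqueue [0]
  #4 pop 3: in=11011 → 11010 (was 00000); enqueue []
  #5 pop 4: in=01110 → 01110 (was 00000); enqueue []
  #6 pop 5: in=11110 → 11010 (was 00000); enqueue [1,2]
  #7 pop 6: in=11110 → 11111 (was 01110); enqueue [4]
  #8 pop 0: in=01110 → 11111 (was 11011); enqueue [3]
  #9 pop 1: in=11111 → 11110 (no change)
  #10 pop 2: in=11111 → 11111 (was 01110); enqueue [0]
  #11 pop 4: in=11111 → 11111 (was 01110); enqueue []
  #12 pop 3: in=11111 → 11110 (was 11010); enqueue [5]
  #13 pop 0: in=11111 → 11111 (no change)
  #14 pop 5: in=11110 → 11010 (no change)

Fixpoint:
  val[0] = 11111
  val[1] = 11110
  val[2] = 11111
  val[3] = 11110
  val[4] = 11111
  val[5] = 11010
  val[6] = 11111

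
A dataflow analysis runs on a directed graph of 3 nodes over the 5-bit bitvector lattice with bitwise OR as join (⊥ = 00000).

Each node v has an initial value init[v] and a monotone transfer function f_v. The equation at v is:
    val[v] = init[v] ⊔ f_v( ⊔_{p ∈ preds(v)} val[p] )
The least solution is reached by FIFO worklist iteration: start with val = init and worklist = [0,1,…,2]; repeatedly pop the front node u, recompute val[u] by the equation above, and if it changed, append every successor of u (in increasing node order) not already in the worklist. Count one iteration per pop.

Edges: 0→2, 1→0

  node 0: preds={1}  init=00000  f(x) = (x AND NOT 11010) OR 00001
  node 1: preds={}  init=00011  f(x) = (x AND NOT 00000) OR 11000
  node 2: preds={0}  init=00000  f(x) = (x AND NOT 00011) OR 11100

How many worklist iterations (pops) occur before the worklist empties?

Worklist (4 pops):
  #1 pop 0: in=00011 → 00001 (was 00000); enqueue []
  #2 pop 1: in=00000 → 11011 (was 00011); enqueue [0]
  #3 pop 2: in=00001 → 11100 (was 00000); enqueue []
  #4 pop 0: in=11011 → 00001 (no change)

Fixpoint:
  val[0] = 00001
  val[1] = 11011
  val[2] = 11100

4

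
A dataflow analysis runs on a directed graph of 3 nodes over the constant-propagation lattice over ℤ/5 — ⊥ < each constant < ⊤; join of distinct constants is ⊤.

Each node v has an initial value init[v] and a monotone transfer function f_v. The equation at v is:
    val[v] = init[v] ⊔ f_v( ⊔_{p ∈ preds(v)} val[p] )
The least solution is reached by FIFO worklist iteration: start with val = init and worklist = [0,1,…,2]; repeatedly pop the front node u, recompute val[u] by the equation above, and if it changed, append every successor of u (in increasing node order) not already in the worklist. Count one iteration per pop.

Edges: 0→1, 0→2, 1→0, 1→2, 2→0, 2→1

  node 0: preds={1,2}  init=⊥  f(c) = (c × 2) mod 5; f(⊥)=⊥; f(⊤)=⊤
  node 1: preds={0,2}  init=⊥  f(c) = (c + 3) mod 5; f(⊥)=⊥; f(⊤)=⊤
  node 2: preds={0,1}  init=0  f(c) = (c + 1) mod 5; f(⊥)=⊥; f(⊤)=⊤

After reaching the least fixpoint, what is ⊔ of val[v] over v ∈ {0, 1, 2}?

⊤

Trace (7 dequeues):
  [1] u=0 | in 0 | out 0 | prev ⊥ | push {}
  [2] u=1 | in 0 | out 3 | prev ⊥ | push {0}
  [3] u=2 | in ⊤ | out ⊤ | prev 0 | push {1}
  [4] u=0 | in ⊤ | out ⊤ | prev 0 | push {2}
  [5] u=1 | in ⊤ | out ⊤ | prev 3 | push {0}
  [6] u=2 | in ⊤ | out ⊤ | ==
  [7] u=0 | in ⊤ | out ⊤ | ==

Converged values:
  [0] ⊤
  [1] ⊤
  [2] ⊤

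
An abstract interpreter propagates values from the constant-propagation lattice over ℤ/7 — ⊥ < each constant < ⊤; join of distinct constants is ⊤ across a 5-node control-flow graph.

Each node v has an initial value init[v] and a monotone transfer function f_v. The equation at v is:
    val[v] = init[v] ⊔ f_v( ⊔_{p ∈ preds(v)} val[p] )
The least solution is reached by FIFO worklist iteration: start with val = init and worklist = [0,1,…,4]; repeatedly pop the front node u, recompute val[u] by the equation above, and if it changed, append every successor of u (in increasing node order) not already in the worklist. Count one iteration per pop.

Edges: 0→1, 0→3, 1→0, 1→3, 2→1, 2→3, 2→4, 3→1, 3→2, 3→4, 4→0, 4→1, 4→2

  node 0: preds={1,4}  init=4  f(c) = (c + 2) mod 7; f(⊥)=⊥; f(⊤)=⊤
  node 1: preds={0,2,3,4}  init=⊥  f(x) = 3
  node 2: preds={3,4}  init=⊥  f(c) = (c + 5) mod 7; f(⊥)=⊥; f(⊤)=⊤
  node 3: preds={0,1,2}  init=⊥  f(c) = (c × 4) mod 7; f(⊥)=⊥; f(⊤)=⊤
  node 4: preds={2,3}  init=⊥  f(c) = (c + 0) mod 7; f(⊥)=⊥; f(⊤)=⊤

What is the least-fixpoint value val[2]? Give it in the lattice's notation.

Worklist (11 pops):
  #1 pop 0: in=⊥ → 4 (no change)
  #2 pop 1: in=4 → 3 (was ⊥); enqueue [0]
  #3 pop 2: in=⊥ → ⊥ (no change)
  #4 pop 3: in=⊤ → ⊤ (was ⊥); enqueue [1,2]
  #5 pop 4: in=⊤ → ⊤ (was ⊥); enqueue []
  #6 pop 0: in=⊤ → ⊤ (was 4); enqueue [3]
  #7 pop 1: in=⊤ → 3 (no change)
  #8 pop 2: in=⊤ → ⊤ (was ⊥); enqueue [1,4]
  #9 pop 3: in=⊤ → ⊤ (no change)
  #10 pop 1: in=⊤ → 3 (no change)
  #11 pop 4: in=⊤ → ⊤ (no change)

Fixpoint:
  val[0] = ⊤
  val[1] = 3
  val[2] = ⊤
  val[3] = ⊤
  val[4] = ⊤

⊤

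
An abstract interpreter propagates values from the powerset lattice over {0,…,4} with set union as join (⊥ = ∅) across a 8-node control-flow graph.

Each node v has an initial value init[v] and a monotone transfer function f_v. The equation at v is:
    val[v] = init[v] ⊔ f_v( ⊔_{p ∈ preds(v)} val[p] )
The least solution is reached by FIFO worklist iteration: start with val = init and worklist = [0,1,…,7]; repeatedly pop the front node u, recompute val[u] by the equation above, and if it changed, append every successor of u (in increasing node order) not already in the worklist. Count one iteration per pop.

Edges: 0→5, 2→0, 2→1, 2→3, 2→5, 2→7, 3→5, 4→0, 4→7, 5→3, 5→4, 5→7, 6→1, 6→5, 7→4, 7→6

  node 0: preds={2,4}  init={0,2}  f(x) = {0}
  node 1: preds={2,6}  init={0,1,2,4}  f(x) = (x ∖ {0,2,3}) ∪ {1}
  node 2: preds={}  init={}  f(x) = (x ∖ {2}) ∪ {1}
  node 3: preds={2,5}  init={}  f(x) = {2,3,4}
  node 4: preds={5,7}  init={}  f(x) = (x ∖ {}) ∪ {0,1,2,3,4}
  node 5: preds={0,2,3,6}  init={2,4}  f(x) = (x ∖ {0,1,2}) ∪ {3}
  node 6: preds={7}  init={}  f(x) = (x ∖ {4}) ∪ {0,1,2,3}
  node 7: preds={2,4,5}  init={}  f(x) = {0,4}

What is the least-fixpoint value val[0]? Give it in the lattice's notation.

Worklist (14 pops):
  #1 pop 0: in={} → {0,2} (no change)
  #2 pop 1: in={} → {0,1,2,4} (no change)
  #3 pop 2: in={} → {1} (was {}); enqueue [0,1]
  #4 pop 3: in={1,2,4} → {2,3,4} (was {}); enqueue []
  #5 pop 4: in={2,4} → {0,1,2,3,4} (was {}); enqueue []
  #6 pop 5: in={0,1,2,3,4} → {2,3,4} (was {2,4}); enqueue [3,4]
  #7 pop 6: in={} → {0,1,2,3} (was {}); enqueue [5]
  #8 pop 7: in={0,1,2,3,4} → {0,4} (was {}); enqueue [6]
  #9 pop 0: in={0,1,2,3,4} → {0,2} (no change)
  #10 pop 1: in={0,1,2,3} → {0,1,2,4} (no change)
  #11 pop 3: in={1,2,3,4} → {2,3,4} (no change)
  #12 pop 4: in={0,2,3,4} → {0,1,2,3,4} (no change)
  #13 pop 5: in={0,1,2,3,4} → {2,3,4} (no change)
  #14 pop 6: in={0,4} → {0,1,2,3} (no change)

Fixpoint:
  val[0] = {0,2}
  val[1] = {0,1,2,4}
  val[2] = {1}
  val[3] = {2,3,4}
  val[4] = {0,1,2,3,4}
  val[5] = {2,3,4}
  val[6] = {0,1,2,3}
  val[7] = {0,4}

{0,2}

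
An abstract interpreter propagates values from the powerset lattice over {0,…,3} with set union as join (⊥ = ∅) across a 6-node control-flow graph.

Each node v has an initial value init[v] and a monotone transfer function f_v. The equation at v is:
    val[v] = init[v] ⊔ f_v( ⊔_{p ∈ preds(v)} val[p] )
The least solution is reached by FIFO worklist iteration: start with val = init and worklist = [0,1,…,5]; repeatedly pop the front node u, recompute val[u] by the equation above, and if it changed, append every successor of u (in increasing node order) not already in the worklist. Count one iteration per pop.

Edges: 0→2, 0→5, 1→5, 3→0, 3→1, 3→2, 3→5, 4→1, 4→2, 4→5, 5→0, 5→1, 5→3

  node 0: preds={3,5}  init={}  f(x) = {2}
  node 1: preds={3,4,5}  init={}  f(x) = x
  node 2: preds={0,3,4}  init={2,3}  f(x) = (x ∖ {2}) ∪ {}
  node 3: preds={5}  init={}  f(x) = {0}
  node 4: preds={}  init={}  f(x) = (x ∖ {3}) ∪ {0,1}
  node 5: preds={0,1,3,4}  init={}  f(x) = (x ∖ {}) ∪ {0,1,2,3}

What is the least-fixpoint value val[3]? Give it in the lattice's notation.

{0}

Worklist (11 pops):
  #1 pop 0: in={} → {2} (was {}); enqueue []
  #2 pop 1: in={} → {} (no change)
  #3 pop 2: in={2} → {2,3} (no change)
  #4 pop 3: in={} → {0} (was {}); enqueue [0,1,2]
  #5 pop 4: in={} → {0,1} (was {}); enqueue []
  #6 pop 5: in={0,1,2} → {0,1,2,3} (was {}); enqueue [3]
  #7 pop 0: in={0,1,2,3} → {2} (no change)
  #8 pop 1: in={0,1,2,3} → {0,1,2,3} (was {}); enqueue [5]
  #9 pop 2: in={0,1,2} → {0,1,2,3} (was {2,3}); enqueue []
  #10 pop 3: in={0,1,2,3} → {0} (no change)
  #11 pop 5: in={0,1,2,3} → {0,1,2,3} (no change)

Fixpoint:
  val[0] = {2}
  val[1] = {0,1,2,3}
  val[2] = {0,1,2,3}
  val[3] = {0}
  val[4] = {0,1}
  val[5] = {0,1,2,3}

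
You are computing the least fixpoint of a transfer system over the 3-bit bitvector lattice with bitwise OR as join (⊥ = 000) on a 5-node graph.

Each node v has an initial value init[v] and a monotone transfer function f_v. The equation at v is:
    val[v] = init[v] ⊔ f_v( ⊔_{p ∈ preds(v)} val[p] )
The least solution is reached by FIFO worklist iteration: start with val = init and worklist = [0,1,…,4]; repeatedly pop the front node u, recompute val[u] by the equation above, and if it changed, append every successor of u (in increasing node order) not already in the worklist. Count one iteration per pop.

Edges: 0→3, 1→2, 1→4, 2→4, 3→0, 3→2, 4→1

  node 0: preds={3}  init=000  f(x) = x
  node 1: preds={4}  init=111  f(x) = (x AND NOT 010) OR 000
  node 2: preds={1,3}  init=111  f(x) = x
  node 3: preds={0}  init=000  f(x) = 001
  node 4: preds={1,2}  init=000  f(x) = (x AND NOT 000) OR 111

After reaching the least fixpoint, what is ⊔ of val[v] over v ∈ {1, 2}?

Trace (9 dequeues):
  [1] u=0 | in 000 | out 000 | ==
  [2] u=1 | in 000 | out 111 | ==
  [3] u=2 | in 111 | out 111 | ==
  [4] u=3 | in 000 | out 001 | prev 000 | push {0,2}
  [5] u=4 | in 111 | out 111 | prev 000 | push {1}
  [6] u=0 | in 001 | out 001 | prev 000 | push {3}
  [7] u=2 | in 111 | out 111 | ==
  [8] u=1 | in 111 | out 111 | ==
  [9] u=3 | in 001 | out 001 | ==

Converged values:
  [0] 001
  [1] 111
  [2] 111
  [3] 001
  [4] 111

111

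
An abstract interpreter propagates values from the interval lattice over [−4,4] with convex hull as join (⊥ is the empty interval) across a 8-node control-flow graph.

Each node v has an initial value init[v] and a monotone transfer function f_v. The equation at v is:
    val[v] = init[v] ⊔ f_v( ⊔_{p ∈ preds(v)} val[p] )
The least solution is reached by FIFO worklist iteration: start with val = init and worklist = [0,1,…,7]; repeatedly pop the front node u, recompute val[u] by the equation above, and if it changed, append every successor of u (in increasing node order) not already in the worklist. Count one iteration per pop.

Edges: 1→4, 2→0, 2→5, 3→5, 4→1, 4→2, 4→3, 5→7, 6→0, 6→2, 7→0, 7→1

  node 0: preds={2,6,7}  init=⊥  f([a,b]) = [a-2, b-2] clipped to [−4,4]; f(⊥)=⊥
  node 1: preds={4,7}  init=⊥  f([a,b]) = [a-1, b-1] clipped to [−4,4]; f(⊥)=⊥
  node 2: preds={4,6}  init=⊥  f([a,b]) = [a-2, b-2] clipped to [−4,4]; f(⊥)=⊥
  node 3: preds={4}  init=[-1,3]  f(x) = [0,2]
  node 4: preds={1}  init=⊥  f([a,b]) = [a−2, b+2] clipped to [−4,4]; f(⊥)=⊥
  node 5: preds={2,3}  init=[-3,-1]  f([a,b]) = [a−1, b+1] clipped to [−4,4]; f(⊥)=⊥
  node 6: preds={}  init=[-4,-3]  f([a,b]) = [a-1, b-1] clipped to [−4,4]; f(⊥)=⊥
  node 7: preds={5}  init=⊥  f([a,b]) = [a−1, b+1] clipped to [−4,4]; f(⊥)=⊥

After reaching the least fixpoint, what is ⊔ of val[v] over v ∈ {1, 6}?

[-4,3]

Trace (16 dequeues):
  [1] u=0 | in [-4,-3] | out [-4,-4] | prev ⊥ | push {}
  [2] u=1 | in ⊥ | out ⊥ | ==
  [3] u=2 | in [-4,-3] | out [-4,-4] | prev ⊥ | push {0}
  [4] u=3 | in ⊥ | out [-1,3] | ==
  [5] u=4 | in ⊥ | out ⊥ | ==
  [6] u=5 | in [-4,3] | out [-4,4] | prev [-3,-1] | push {}
  [7] u=6 | in ⊥ | out [-4,-3] | ==
  [8] u=7 | in [-4,4] | out [-4,4] | prev ⊥ | push {1}
  [9] u=0 | in [-4,4] | out [-4,2] | prev [-4,-4] | push {}
  [10] u=1 | in [-4,4] | out [-4,3] | prev ⊥ | push {4}
  [11] u=4 | in [-4,3] | out [-4,4] | prev ⊥ | push {1,2,3}
  [12] u=1 | in [-4,4] | out [-4,3] | ==
  [13] u=2 | in [-4,4] | out [-4,2] | prev [-4,-4] | push {0,5}
  [14] u=3 | in [-4,4] | out [-1,3] | ==
  [15] u=0 | in [-4,4] | out [-4,2] | ==
  [16] u=5 | in [-4,3] | out [-4,4] | ==

Converged values:
  [0] [-4,2]
  [1] [-4,3]
  [2] [-4,2]
  [3] [-1,3]
  [4] [-4,4]
  [5] [-4,4]
  [6] [-4,-3]
  [7] [-4,4]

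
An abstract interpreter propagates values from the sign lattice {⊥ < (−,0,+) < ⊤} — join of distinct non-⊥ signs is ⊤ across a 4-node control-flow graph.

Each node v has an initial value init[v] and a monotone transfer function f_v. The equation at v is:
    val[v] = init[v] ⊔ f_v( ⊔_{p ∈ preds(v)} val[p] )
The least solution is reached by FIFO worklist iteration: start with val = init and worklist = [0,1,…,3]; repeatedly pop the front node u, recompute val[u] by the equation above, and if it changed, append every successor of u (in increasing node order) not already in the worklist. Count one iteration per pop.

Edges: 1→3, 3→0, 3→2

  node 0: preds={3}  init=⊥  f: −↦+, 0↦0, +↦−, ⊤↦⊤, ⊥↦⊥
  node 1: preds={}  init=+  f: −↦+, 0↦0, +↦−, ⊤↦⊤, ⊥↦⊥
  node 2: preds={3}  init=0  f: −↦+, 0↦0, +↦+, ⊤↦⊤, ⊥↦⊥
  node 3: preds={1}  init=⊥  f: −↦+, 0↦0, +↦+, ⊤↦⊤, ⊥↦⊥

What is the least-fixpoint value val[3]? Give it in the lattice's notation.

Worklist (6 pops):
  #1 pop 0: in=⊥ → ⊥ (no change)
  #2 pop 1: in=⊥ → + (no change)
  #3 pop 2: in=⊥ → 0 (no change)
  #4 pop 3: in=+ → + (was ⊥); enqueue [0,2]
  #5 pop 0: in=+ → − (was ⊥); enqueue []
  #6 pop 2: in=+ → ⊤ (was 0); enqueue []

Fixpoint:
  val[0] = −
  val[1] = +
  val[2] = ⊤
  val[3] = +

+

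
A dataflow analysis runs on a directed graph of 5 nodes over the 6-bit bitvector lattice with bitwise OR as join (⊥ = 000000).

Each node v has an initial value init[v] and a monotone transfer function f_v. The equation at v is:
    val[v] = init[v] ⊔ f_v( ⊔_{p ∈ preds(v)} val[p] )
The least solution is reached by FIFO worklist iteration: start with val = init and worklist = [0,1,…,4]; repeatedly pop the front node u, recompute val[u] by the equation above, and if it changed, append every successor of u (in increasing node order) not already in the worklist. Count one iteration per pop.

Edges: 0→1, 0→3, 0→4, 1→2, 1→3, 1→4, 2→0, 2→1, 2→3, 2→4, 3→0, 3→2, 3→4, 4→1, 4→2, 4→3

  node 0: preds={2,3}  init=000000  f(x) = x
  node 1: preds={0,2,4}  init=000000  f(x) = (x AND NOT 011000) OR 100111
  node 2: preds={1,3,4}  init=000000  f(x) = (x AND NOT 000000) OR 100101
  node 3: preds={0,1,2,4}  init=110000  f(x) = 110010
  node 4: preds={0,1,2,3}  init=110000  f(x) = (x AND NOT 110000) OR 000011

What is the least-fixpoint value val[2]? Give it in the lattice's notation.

110111

Trace (10 dequeues):
  [1] u=0 | in 110000 | out 110000 | prev 000000 | push {}
  [2] u=1 | in 110000 | out 100111 | prev 000000 | push {}
  [3] u=2 | in 110111 | out 110111 | prev 000000 | push {0,1}
  [4] u=3 | in 110111 | out 110010 | prev 110000 | push {2}
  [5] u=4 | in 110111 | out 110111 | prev 110000 | push {3}
  [6] u=0 | in 110111 | out 110111 | prev 110000 | push {4}
  [7] u=1 | in 110111 | out 100111 | ==
  [8] u=2 | in 110111 | out 110111 | ==
  [9] u=3 | in 110111 | out 110010 | ==
  [10] u=4 | in 110111 | out 110111 | ==

Converged values:
  [0] 110111
  [1] 100111
  [2] 110111
  [3] 110010
  [4] 110111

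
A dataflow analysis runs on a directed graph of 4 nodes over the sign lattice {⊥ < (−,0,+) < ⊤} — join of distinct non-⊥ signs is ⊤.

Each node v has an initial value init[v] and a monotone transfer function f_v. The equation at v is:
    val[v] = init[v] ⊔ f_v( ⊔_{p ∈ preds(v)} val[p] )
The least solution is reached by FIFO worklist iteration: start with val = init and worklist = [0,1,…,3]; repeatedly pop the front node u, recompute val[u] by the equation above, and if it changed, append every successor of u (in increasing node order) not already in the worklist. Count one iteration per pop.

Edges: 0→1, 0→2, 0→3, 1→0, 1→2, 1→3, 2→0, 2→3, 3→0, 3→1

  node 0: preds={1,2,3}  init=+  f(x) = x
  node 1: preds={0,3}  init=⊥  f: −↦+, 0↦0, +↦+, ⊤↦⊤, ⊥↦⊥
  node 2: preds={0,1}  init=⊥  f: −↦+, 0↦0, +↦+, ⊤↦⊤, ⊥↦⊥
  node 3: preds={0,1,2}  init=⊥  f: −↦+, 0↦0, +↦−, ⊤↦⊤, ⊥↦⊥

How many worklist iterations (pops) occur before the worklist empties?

10

Worklist (10 pops):
  #1 pop 0: in=⊥ → + (no change)
  #2 pop 1: in=+ → + (was ⊥); enqueue [0]
  #3 pop 2: in=+ → + (was ⊥); enqueue []
  #4 pop 3: in=+ → − (was ⊥); enqueue [1]
  #5 pop 0: in=⊤ → ⊤ (was +); enqueue [2,3]
  #6 pop 1: in=⊤ → ⊤ (was +); enqueue [0]
  #7 pop 2: in=⊤ → ⊤ (was +); enqueue []
  #8 pop 3: in=⊤ → ⊤ (was −); enqueue [1]
  #9 pop 0: in=⊤ → ⊤ (no change)
  #10 pop 1: in=⊤ → ⊤ (no change)

Fixpoint:
  val[0] = ⊤
  val[1] = ⊤
  val[2] = ⊤
  val[3] = ⊤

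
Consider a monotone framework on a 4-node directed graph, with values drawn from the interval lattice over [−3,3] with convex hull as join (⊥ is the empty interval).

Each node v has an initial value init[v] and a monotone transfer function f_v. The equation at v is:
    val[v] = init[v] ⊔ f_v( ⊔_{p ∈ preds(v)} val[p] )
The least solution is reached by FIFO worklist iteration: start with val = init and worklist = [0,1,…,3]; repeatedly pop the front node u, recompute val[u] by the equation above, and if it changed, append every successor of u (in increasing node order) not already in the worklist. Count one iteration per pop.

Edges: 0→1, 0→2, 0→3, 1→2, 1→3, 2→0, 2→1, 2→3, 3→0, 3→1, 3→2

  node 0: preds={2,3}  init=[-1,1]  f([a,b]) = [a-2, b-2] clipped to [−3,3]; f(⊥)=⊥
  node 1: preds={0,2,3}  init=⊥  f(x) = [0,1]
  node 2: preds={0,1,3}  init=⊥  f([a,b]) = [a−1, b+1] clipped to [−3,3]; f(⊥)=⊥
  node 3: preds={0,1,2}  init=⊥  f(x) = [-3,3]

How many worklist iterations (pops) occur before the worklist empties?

Worklist (10 pops):
  #1 pop 0: in=⊥ → [-1,1] (no change)
  #2 pop 1: in=[-1,1] → [0,1] (was ⊥); enqueue []
  #3 pop 2: in=[-1,1] → [-2,2] (was ⊥); enqueue [0,1]
  #4 pop 3: in=[-2,2] → [-3,3] (was ⊥); enqueue [2]
  #5 pop 0: in=[-3,3] → [-3,1] (was [-1,1]); enqueue [3]
  #6 pop 1: in=[-3,3] → [0,1] (no change)
  #7 pop 2: in=[-3,3] → [-3,3] (was [-2,2]); enqueue [0,1]
  #8 pop 3: in=[-3,3] → [-3,3] (no change)
  #9 pop 0: in=[-3,3] → [-3,1] (no change)
  #10 pop 1: in=[-3,3] → [0,1] (no change)

Fixpoint:
  val[0] = [-3,1]
  val[1] = [0,1]
  val[2] = [-3,3]
  val[3] = [-3,3]

10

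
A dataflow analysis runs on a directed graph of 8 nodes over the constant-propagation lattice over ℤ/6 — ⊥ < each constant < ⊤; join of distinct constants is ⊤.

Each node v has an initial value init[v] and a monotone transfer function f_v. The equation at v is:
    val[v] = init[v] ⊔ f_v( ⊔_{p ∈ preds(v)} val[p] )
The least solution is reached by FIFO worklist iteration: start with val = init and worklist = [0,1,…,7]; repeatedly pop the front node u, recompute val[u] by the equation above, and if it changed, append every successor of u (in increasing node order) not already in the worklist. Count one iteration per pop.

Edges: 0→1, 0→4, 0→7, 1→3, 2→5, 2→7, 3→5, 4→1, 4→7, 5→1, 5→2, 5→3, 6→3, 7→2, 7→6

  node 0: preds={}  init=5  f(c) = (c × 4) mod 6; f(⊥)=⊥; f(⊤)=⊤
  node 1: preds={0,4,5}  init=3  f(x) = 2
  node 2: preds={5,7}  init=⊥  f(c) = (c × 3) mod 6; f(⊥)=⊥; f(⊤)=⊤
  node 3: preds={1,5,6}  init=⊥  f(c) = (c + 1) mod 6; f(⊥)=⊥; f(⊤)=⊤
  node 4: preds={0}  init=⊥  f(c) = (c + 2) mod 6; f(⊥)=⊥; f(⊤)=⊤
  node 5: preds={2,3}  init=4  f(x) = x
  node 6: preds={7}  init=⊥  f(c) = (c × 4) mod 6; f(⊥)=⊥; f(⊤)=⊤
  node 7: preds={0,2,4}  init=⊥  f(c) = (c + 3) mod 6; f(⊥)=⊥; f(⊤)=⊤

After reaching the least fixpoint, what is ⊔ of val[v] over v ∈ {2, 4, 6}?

Iteration log — 15 steps:
  step 1. node 0  ⊔preds=⊥  new=5  stable
  step 2. node 1  ⊔preds=⊤  new=⊤  old=3  +wl: 
  step 3. node 2  ⊔preds=4  new=0  old=⊥  +wl: 
  step 4. node 3  ⊔preds=⊤  new=⊤  old=⊥  +wl: 
  step 5. node 4  ⊔preds=5  new=1  old=⊥  +wl: 1
  step 6. node 5  ⊔preds=⊤  new=⊤  old=4  +wl: 2,3
  step 7. node 6  ⊔preds=⊥  new=⊥  stable
  step 8. node 7  ⊔preds=⊤  new=⊤  old=⊥  +wl: 6
  step 9. node 1  ⊔preds=⊤  new=⊤  stable
  step 10. node 2  ⊔preds=⊤  new=⊤  old=0  +wl: 5,7
  step 11. node 3  ⊔preds=⊤  new=⊤  stable
  step 12. node 6  ⊔preds=⊤  new=⊤  old=⊥  +wl: 3
  step 13. node 5  ⊔preds=⊤  new=⊤  stable
  step 14. node 7  ⊔preds=⊤  new=⊤  stable
  step 15. node 3  ⊔preds=⊤  new=⊤  stable

Least fixpoint reached:
  node 0: 5
  node 1: ⊤
  node 2: ⊤
  node 3: ⊤
  node 4: 1
  node 5: ⊤
  node 6: ⊤
  node 7: ⊤

⊤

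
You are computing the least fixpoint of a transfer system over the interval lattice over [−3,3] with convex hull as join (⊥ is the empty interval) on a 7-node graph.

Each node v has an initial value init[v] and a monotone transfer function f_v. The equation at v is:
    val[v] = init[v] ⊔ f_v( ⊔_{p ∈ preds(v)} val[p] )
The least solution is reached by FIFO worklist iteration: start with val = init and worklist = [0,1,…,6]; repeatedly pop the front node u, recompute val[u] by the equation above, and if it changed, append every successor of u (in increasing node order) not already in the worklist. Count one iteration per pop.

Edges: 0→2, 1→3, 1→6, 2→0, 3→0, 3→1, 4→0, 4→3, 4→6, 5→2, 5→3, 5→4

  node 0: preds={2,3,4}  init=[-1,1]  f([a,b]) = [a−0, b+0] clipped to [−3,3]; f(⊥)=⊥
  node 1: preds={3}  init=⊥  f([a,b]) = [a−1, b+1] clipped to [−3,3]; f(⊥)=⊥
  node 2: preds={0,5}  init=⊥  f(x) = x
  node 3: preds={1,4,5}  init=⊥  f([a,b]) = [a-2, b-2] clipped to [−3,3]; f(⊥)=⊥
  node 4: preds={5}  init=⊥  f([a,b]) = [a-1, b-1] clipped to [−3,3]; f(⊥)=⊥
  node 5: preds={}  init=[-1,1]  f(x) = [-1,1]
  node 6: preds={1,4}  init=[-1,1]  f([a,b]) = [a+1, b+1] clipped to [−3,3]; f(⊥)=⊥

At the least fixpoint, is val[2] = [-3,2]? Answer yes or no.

no

Trace (13 dequeues):
  [1] u=0 | in ⊥ | out [-1,1] | ==
  [2] u=1 | in ⊥ | out ⊥ | ==
  [3] u=2 | in [-1,1] | out [-1,1] | prev ⊥ | push {0}
  [4] u=3 | in [-1,1] | out [-3,-1] | prev ⊥ | push {1}
  [5] u=4 | in [-1,1] | out [-2,0] | prev ⊥ | push {3}
  [6] u=5 | in ⊥ | out [-1,1] | ==
  [7] u=6 | in [-2,0] | out [-1,1] | ==
  [8] u=0 | in [-3,1] | out [-3,1] | prev [-1,1] | push {2}
  [9] u=1 | in [-3,-1] | out [-3,0] | prev ⊥ | push {6}
  [10] u=3 | in [-3,1] | out [-3,-1] | ==
  [11] u=2 | in [-3,1] | out [-3,1] | prev [-1,1] | push {0}
  [12] u=6 | in [-3,0] | out [-2,1] | prev [-1,1] | push {}
  [13] u=0 | in [-3,1] | out [-3,1] | ==

Converged values:
  [0] [-3,1]
  [1] [-3,0]
  [2] [-3,1]
  [3] [-3,-1]
  [4] [-2,0]
  [5] [-1,1]
  [6] [-2,1]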